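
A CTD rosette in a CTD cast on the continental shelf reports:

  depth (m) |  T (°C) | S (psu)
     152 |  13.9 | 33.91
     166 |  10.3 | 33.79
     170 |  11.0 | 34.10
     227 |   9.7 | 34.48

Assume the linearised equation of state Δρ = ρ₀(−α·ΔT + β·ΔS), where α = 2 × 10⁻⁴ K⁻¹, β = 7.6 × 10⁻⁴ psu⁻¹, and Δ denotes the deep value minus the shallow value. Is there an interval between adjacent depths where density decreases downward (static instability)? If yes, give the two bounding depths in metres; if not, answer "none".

none

Evaluate Δρ/ρ₀ = −αΔT + βΔS across each adjacent pair:
  152–166 m: −αΔT+βΔS = −(2 × 10⁻⁴)(-3.6)+(7.6 × 10⁻⁴)(-0.12) = 6.3 × 10⁻⁴ → stable
  166–170 m: −αΔT+βΔS = −(2 × 10⁻⁴)(+0.7)+(7.6 × 10⁻⁴)(+0.31) = 9.6 × 10⁻⁵ → stable
  170–227 m: −αΔT+βΔS = −(2 × 10⁻⁴)(-1.3)+(7.6 × 10⁻⁴)(+0.38) = 5.5 × 10⁻⁴ → stable
Every interval has Δρ > 0: the column is stably stratified throughout.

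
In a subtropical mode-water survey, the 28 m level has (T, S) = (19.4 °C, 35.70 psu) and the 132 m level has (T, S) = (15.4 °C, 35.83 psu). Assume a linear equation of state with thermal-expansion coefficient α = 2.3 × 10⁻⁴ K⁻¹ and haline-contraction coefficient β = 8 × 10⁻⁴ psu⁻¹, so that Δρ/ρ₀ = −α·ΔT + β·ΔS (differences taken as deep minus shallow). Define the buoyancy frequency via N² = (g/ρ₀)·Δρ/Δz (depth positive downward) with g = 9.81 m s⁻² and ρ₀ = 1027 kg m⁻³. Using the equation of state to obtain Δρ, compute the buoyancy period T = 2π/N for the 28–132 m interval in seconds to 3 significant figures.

639 s

ΔT = -4.0 K, ΔS = +0.13 psu (deep − shallow).
Δρ/ρ₀ = −αΔT + βΔS = 9.20 × 10⁻⁴ + 1.04 × 10⁻⁴ = 1.024 × 10⁻³, so Δρ ≈ 1.052 kg m⁻³.
N² = (g/ρ₀)·Δρ/Δz = g·(Δρ/ρ₀)/Δz = 9.81 × 1.024 × 10⁻³ / 104 = 9.6591 × 10⁻⁵ s⁻².
N = √(9.6591 × 10⁻⁵) = 9.8281 × 10⁻³ rad s⁻¹ → T = 2π/N = 639.31 s ≈ 639 s.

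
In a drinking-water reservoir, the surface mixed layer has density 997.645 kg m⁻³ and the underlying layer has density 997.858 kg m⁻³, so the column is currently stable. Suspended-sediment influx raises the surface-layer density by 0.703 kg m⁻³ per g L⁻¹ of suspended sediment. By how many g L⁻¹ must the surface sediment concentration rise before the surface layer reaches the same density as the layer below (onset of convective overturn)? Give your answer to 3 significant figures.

Density deficit of the surface layer: 997.858 − 997.645 = 0.213 kg m⁻³.
Required change = 0.213 / 0.703 = 0.303 g L⁻¹.

0.303 g L⁻¹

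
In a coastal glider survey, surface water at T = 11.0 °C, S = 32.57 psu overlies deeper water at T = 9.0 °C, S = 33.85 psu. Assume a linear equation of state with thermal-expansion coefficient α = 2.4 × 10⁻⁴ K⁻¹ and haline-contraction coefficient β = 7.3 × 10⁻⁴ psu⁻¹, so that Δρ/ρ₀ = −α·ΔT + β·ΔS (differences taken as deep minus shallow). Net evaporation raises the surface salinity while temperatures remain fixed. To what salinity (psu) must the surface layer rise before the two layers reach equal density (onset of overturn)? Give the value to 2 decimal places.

34.51 psu

Neutral buoyancy requires −α(T_deep − T_surf) + β(S_deep − S_surf′) = 0.
S_surf′ = S_deep − (α/β)·ΔT = 33.85 − (2.4 × 10⁻⁴/7.3 × 10⁻⁴)·(-2.0) = 34.5075 psu.
Increase required: 34.5075 − 32.57 = 1.9375 psu.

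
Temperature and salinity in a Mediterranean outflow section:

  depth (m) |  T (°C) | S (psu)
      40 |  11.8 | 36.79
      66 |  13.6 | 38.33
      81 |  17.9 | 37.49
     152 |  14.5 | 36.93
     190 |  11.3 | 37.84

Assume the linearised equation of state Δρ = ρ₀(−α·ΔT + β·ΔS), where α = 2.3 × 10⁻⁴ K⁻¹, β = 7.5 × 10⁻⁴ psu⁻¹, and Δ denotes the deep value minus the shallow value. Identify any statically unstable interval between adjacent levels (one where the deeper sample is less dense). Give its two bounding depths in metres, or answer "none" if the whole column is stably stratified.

66–81 m

Evaluate Δρ/ρ₀ = −αΔT + βΔS across each adjacent pair:
  40–66 m: −αΔT+βΔS = −(2.3 × 10⁻⁴)(+1.8)+(7.5 × 10⁻⁴)(+1.54) = 7.4 × 10⁻⁴ → stable
  66–81 m: −αΔT+βΔS = −(2.3 × 10⁻⁴)(+4.3)+(7.5 × 10⁻⁴)(-0.84) = -1.6 × 10⁻³ → UNSTABLE
  81–152 m: −αΔT+βΔS = −(2.3 × 10⁻⁴)(-3.4)+(7.5 × 10⁻⁴)(-0.56) = 3.6 × 10⁻⁴ → stable
  152–190 m: −αΔT+βΔS = −(2.3 × 10⁻⁴)(-3.2)+(7.5 × 10⁻⁴)(+0.91) = 1.4 × 10⁻³ → stable
The 66–81 m interval has Δρ < 0: lighter water underlies denser water.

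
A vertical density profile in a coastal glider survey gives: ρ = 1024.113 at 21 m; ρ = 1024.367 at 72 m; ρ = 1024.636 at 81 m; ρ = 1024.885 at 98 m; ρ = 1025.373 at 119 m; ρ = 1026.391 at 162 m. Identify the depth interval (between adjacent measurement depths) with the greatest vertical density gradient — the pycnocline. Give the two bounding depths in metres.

72–81 m

Compute the density gradient over each adjacent pair:
  21–72 m: Δρ/Δz = 0.254/51 = 5.0 × 10⁻³ kg m⁻⁴
  72–81 m: Δρ/Δz = 0.269/9 = 0.030 kg m⁻⁴
  81–98 m: Δρ/Δz = 0.249/17 = 0.015 kg m⁻⁴
  98–119 m: Δρ/Δz = 0.488/21 = 0.023 kg m⁻⁴
  119–162 m: Δρ/Δz = 1.018/43 = 0.024 kg m⁻⁴
The largest gradient is in the 72–81 m interval — the pycnocline.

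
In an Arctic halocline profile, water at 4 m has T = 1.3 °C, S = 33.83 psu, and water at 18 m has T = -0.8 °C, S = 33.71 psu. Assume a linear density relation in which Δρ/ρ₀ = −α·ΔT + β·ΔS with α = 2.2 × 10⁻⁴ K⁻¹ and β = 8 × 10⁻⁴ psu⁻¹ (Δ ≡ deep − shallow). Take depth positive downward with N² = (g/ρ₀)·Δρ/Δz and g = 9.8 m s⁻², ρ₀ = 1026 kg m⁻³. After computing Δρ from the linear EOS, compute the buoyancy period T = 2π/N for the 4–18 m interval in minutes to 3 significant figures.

6.54 min

ΔT = -2.1 K, ΔS = -0.12 psu (deep − shallow).
Δρ/ρ₀ = −αΔT + βΔS = 4.62 × 10⁻⁴ − 9.60 × 10⁻⁵ = 3.66 × 10⁻⁴, so Δρ ≈ 0.3755 kg m⁻³.
N² = (g/ρ₀)·Δρ/Δz = g·(Δρ/ρ₀)/Δz = 9.8 × 3.66 × 10⁻⁴ / 14 = 2.5620 × 10⁻⁴ s⁻².
N = √(2.5620 × 10⁻⁴) = 0.016006 rad s⁻¹ → T = 2π/N = 392.55 s = 6.5425 min ≈ 6.54 min.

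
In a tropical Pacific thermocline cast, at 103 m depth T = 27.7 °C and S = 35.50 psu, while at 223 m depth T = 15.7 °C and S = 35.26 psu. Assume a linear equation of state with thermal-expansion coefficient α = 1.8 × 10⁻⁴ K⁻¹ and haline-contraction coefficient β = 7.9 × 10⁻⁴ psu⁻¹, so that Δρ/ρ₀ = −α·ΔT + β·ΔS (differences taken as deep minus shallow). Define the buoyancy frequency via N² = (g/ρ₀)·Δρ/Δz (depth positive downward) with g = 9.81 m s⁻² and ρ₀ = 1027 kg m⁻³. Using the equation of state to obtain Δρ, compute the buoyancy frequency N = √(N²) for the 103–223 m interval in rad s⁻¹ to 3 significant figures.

0.0127 rad s⁻¹

ΔT = -12.0 K, ΔS = -0.24 psu (deep − shallow).
Δρ/ρ₀ = −αΔT + βΔS = 2.16 × 10⁻³ − 1.896 × 10⁻⁴ = 1.9704 × 10⁻³, so Δρ ≈ 2.024 kg m⁻³.
N² = (g/ρ₀)·Δρ/Δz = g·(Δρ/ρ₀)/Δz = 9.81 × 1.9704 × 10⁻³ / 120 = 1.6108 × 10⁻⁴ s⁻².
N = √(1.6108 × 10⁻⁴) = 0.012692 rad s⁻¹ ≈ 0.0127 rad s⁻¹.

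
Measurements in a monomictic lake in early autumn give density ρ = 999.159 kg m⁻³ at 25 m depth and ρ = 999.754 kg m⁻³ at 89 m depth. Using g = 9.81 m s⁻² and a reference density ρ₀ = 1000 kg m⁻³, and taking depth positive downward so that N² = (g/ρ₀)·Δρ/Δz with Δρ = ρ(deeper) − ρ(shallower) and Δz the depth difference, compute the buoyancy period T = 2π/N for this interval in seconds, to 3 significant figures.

658 s

Δρ = 999.754 − 999.159 = 0.595 kg m⁻³ over Δz = 89 − 25 = 64 m.
N² = (9.81/1000) × (0.595/64) = 9.1202 × 10⁻⁵ s⁻².
N = √(9.1202 × 10⁻⁵) = 9.5500 × 10⁻³ rad s⁻¹, so T = 2π/N = 657.93 s ≈ 658 s.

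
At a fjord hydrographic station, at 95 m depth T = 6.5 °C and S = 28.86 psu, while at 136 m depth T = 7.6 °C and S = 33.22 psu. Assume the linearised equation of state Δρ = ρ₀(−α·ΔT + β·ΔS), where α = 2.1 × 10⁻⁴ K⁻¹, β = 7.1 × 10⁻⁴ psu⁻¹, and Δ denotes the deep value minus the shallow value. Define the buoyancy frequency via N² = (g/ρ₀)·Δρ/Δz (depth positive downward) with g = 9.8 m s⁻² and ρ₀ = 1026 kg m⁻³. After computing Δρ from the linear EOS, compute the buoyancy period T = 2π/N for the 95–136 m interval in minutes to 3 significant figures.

4.00 min

ΔT = +1.1 K, ΔS = +4.36 psu (deep − shallow).
Δρ/ρ₀ = −αΔT + βΔS = -2.31 × 10⁻⁴ + 3.0956 × 10⁻³ = 2.8646 × 10⁻³, so Δρ ≈ 2.939 kg m⁻³.
N² = (g/ρ₀)·Δρ/Δz = g·(Δρ/ρ₀)/Δz = 9.8 × 2.8646 × 10⁻³ / 41 = 6.8471 × 10⁻⁴ s⁻².
N = √(6.8471 × 10⁻⁴) = 0.026167 rad s⁻¹ → T = 2π/N = 240.12 s = 4.0020 min ≈ 4.00 min.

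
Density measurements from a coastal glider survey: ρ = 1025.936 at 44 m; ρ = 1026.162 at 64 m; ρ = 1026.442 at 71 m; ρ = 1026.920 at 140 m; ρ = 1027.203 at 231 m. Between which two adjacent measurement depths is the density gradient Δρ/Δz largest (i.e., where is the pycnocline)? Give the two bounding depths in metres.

Compute the density gradient over each adjacent pair:
  44–64 m: Δρ/Δz = 0.226/20 = 0.011 kg m⁻⁴
  64–71 m: Δρ/Δz = 0.280/7 = 0.040 kg m⁻⁴
  71–140 m: Δρ/Δz = 0.478/69 = 6.9 × 10⁻³ kg m⁻⁴
  140–231 m: Δρ/Δz = 0.283/91 = 3.1 × 10⁻³ kg m⁻⁴
The largest gradient is in the 64–71 m interval — the pycnocline.

64–71 m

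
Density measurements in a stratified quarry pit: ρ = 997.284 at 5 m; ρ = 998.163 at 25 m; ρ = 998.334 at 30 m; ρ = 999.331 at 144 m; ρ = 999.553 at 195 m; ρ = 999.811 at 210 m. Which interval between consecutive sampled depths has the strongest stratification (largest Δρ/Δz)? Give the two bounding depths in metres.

Compute the density gradient over each adjacent pair:
  5–25 m: Δρ/Δz = 0.879/20 = 0.044 kg m⁻⁴
  25–30 m: Δρ/Δz = 0.171/5 = 0.034 kg m⁻⁴
  30–144 m: Δρ/Δz = 0.997/114 = 8.7 × 10⁻³ kg m⁻⁴
  144–195 m: Δρ/Δz = 0.222/51 = 4.4 × 10⁻³ kg m⁻⁴
  195–210 m: Δρ/Δz = 0.258/15 = 0.017 kg m⁻⁴
The largest gradient is in the 5–25 m interval — the pycnocline.

5–25 m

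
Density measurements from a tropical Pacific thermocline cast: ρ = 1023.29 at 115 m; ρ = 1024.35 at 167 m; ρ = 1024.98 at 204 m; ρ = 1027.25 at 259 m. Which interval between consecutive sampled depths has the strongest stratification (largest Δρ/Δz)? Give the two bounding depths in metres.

Compute the density gradient over each adjacent pair:
  115–167 m: Δρ/Δz = 1.06/52 = 0.020 kg m⁻⁴
  167–204 m: Δρ/Δz = 0.63/37 = 0.017 kg m⁻⁴
  204–259 m: Δρ/Δz = 2.27/55 = 0.041 kg m⁻⁴
The largest gradient is in the 204–259 m interval — the pycnocline.

204–259 m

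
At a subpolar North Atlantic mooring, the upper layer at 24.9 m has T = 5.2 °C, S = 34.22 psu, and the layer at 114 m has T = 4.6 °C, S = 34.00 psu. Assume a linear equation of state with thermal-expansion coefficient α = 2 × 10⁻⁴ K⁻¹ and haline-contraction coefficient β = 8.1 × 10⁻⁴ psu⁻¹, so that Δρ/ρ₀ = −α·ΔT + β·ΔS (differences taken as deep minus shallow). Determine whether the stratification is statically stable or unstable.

unstable

ΔT = 4.6 − 5.2 = -0.6 K and ΔS = 34.00 − 34.22 = -0.22 psu (deep − shallow).
−αΔT = 1.20 × 10⁻⁴; βΔS = -1.782 × 10⁻⁴; sum Δρ/ρ₀ = -5.82 × 10⁻⁵.
Δρ/ρ₀ < 0, so Δρ < 0: deeper water is lighter → statically unstable; the column would overturn.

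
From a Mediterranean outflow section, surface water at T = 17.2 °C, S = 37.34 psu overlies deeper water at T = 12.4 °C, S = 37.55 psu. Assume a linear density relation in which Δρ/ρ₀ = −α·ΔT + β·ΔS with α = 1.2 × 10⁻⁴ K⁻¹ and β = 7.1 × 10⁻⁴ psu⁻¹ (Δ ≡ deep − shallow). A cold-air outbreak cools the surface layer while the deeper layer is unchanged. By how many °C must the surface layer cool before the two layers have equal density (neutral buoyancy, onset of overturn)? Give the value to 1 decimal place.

Neutral buoyancy requires Δρ = 0, i.e. −α(T_deep − T_surf′) + β(S_deep − S_surf) = 0.
T_surf′ = T_deep − (β/α)·ΔS = 12.4 − (7.1 × 10⁻⁴/1.2 × 10⁻⁴)·(+0.21) = 11.158 °C.
Cooling required: 17.2 − (11.158) = 6.042 °C.

6.0 °C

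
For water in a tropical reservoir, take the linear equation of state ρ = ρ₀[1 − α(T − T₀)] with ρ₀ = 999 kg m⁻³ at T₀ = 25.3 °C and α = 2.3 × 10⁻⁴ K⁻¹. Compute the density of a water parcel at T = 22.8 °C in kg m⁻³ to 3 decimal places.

T − T₀ = -2.5 K.
Bracket = 1 − α·(-2.5) = 1 + (5.75 × 10⁻⁴) = 1.0005750.
ρ = 999 × 1.0005750 = 999.574 kg m⁻³.

999.574 kg m⁻³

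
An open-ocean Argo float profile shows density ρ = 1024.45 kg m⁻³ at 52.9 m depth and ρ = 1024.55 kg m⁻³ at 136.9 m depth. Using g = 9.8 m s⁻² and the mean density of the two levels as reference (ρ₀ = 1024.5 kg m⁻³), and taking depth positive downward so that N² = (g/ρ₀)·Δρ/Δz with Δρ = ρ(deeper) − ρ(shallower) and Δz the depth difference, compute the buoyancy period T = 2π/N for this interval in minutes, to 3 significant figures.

Δρ = 1024.55 − 1024.45 = 0.10 kg m⁻³ over Δz = 136.9 − 52.9 = 84 m.
N² = (9.8/1024.5) × (0.10/84) = 1.1388 × 10⁻⁵ s⁻².
N = √(1.1388 × 10⁻⁵) = 3.3746 × 10⁻³ rad s⁻¹, so T = 2π/N = 1.8619 × 10³ s = 31.032 min ≈ 31.0 min.

31.0 min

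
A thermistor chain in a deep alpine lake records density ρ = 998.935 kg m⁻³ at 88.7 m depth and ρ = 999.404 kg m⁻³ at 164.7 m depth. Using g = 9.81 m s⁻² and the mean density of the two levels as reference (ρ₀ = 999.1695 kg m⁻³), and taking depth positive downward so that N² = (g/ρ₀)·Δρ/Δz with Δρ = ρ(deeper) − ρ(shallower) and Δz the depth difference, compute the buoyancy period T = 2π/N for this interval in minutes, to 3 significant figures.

13.5 min

Δρ = 999.404 − 998.935 = 0.469 kg m⁻³ over Δz = 164.7 − 88.7 = 76 m.
N² = (9.81/999.1695) × (0.469/76) = 6.0588 × 10⁻⁵ s⁻².
N = √(6.0588 × 10⁻⁵) = 7.7838 × 10⁻³ rad s⁻¹, so T = 2π/N = 807.21 s = 13.454 min ≈ 13.5 min.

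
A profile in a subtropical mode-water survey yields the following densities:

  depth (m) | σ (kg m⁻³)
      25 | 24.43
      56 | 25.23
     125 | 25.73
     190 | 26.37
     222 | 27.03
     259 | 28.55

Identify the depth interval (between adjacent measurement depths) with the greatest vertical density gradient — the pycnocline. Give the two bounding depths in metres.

222–259 m

Compute the density gradient over each adjacent pair:
  25–56 m: Δρ/Δz = 0.80/31 = 0.026 kg m⁻⁴
  56–125 m: Δρ/Δz = 0.50/69 = 7.2 × 10⁻³ kg m⁻⁴
  125–190 m: Δρ/Δz = 0.64/65 = 9.8 × 10⁻³ kg m⁻⁴
  190–222 m: Δρ/Δz = 0.66/32 = 0.021 kg m⁻⁴
  222–259 m: Δρ/Δz = 1.52/37 = 0.041 kg m⁻⁴
The largest gradient is in the 222–259 m interval — the pycnocline.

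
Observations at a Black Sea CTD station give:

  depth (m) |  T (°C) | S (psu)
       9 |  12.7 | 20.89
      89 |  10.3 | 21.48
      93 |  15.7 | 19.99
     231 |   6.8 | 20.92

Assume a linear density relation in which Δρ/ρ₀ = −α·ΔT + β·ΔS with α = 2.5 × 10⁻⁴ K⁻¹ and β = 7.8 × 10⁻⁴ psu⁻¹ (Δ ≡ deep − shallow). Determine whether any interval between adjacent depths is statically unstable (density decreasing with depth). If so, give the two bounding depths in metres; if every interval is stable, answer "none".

89–93 m

Evaluate Δρ/ρ₀ = −αΔT + βΔS across each adjacent pair:
  9–89 m: −αΔT+βΔS = −(2.5 × 10⁻⁴)(-2.4)+(7.8 × 10⁻⁴)(+0.59) = 1.1 × 10⁻³ → stable
  89–93 m: −αΔT+βΔS = −(2.5 × 10⁻⁴)(+5.4)+(7.8 × 10⁻⁴)(-1.49) = -2.5 × 10⁻³ → UNSTABLE
  93–231 m: −αΔT+βΔS = −(2.5 × 10⁻⁴)(-8.9)+(7.8 × 10⁻⁴)(+0.93) = 3.0 × 10⁻³ → stable
The 89–93 m interval has Δρ < 0: lighter water underlies denser water.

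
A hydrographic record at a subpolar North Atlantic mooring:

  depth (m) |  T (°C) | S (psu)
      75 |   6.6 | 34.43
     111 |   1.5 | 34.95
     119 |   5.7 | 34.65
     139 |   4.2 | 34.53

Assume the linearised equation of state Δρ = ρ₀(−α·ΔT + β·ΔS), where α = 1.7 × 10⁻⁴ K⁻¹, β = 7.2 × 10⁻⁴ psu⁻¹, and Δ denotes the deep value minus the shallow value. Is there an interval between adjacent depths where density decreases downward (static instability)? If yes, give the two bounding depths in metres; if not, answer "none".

Evaluate Δρ/ρ₀ = −αΔT + βΔS across each adjacent pair:
  75–111 m: −αΔT+βΔS = −(1.7 × 10⁻⁴)(-5.1)+(7.2 × 10⁻⁴)(+0.52) = 1.2 × 10⁻³ → stable
  111–119 m: −αΔT+βΔS = −(1.7 × 10⁻⁴)(+4.2)+(7.2 × 10⁻⁴)(-0.30) = -9.3 × 10⁻⁴ → UNSTABLE
  119–139 m: −αΔT+βΔS = −(1.7 × 10⁻⁴)(-1.5)+(7.2 × 10⁻⁴)(-0.12) = 1.7 × 10⁻⁴ → stable
The 111–119 m interval has Δρ < 0: lighter water underlies denser water.

111–119 m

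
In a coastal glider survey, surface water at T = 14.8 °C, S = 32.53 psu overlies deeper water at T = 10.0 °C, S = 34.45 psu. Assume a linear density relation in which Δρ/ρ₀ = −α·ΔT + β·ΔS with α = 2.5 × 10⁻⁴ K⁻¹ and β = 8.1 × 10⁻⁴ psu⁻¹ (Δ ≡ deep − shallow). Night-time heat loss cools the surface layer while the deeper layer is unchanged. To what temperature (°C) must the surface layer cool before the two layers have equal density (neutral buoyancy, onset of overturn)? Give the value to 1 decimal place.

3.8 °C

Neutral buoyancy requires Δρ = 0, i.e. −α(T_deep − T_surf′) + β(S_deep − S_surf) = 0.
T_surf′ = T_deep − (β/α)·ΔS = 10.0 − (8.1 × 10⁻⁴/2.5 × 10⁻⁴)·(+1.92) = 3.779 °C.
Cooling required: 14.8 − (3.779) = 11.021 °C.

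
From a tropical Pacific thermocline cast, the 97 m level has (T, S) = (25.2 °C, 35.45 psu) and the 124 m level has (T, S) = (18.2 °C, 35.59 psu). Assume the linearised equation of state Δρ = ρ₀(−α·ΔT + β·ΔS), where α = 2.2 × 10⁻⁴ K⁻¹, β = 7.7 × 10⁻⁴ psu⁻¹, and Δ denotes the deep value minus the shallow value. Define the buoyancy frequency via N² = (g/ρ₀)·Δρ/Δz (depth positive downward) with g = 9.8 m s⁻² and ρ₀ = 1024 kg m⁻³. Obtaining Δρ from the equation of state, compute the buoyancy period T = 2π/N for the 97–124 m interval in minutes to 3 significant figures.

ΔT = -7.0 K, ΔS = +0.14 psu (deep − shallow).
Δρ/ρ₀ = −αΔT + βΔS = 1.54 × 10⁻³ + 1.078 × 10⁻⁴ = 1.6478 × 10⁻³, so Δρ ≈ 1.687 kg m⁻³.
N² = (g/ρ₀)·Δρ/Δz = g·(Δρ/ρ₀)/Δz = 9.8 × 1.6478 × 10⁻³ / 27 = 5.9809 × 10⁻⁴ s⁻².
N = √(5.9809 × 10⁻⁴) = 0.024456 rad s⁻¹ → T = 2π/N = 256.92 s = 4.2820 min ≈ 4.28 min.

4.28 min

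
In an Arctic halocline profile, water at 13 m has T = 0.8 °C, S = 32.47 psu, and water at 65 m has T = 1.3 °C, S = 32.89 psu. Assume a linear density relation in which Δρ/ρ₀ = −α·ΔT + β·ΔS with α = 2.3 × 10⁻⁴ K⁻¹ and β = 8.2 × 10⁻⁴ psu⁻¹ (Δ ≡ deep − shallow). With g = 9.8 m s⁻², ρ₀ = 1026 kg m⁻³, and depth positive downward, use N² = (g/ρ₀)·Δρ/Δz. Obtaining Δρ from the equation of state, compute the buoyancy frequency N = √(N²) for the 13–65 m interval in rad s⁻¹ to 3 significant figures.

ΔT = +0.5 K, ΔS = +0.42 psu (deep − shallow).
Δρ/ρ₀ = −αΔT + βΔS = -1.15 × 10⁻⁴ + 3.444 × 10⁻⁴ = 2.294 × 10⁻⁴, so Δρ ≈ 0.2354 kg m⁻³.
N² = (g/ρ₀)·Δρ/Δz = g·(Δρ/ρ₀)/Δz = 9.8 × 2.294 × 10⁻⁴ / 52 = 4.3233 × 10⁻⁵ s⁻².
N = √(4.3233 × 10⁻⁵) = 6.5752 × 10⁻³ rad s⁻¹ ≈ 6.58 × 10⁻³ rad s⁻¹.

6.58 × 10⁻³ rad s⁻¹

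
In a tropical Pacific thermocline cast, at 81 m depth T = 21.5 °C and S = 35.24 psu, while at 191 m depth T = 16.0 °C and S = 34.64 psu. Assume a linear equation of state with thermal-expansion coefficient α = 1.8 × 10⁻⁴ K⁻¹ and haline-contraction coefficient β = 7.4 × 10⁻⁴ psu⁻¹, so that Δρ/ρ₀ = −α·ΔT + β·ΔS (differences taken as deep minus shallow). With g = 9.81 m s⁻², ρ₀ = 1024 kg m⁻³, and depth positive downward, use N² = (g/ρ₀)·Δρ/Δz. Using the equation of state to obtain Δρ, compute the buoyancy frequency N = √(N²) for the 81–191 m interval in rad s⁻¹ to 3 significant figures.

6.98 × 10⁻³ rad s⁻¹

ΔT = -5.5 K, ΔS = -0.60 psu (deep − shallow).
Δρ/ρ₀ = −αΔT + βΔS = 9.90 × 10⁻⁴ − 4.44 × 10⁻⁴ = 5.46 × 10⁻⁴, so Δρ ≈ 0.5591 kg m⁻³.
N² = (g/ρ₀)·Δρ/Δz = g·(Δρ/ρ₀)/Δz = 9.81 × 5.46 × 10⁻⁴ / 110 = 4.8693 × 10⁻⁵ s⁻².
N = √(4.8693 × 10⁻⁵) = 6.9780 × 10⁻³ rad s⁻¹ ≈ 6.98 × 10⁻³ rad s⁻¹.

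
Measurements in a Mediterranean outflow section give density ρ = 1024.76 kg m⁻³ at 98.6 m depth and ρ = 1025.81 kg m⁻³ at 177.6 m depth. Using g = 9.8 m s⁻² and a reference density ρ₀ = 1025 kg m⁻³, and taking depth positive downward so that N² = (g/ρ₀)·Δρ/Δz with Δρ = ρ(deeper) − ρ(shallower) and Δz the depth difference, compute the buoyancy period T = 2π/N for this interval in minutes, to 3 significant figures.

Δρ = 1025.81 − 1024.76 = 1.05 kg m⁻³ over Δz = 177.6 − 98.6 = 79 m.
N² = (9.8/1025) × (1.05/79) = 1.2708 × 10⁻⁴ s⁻².
N = √(1.2708 × 10⁻⁴) = 0.011273 rad s⁻¹, so T = 2π/N = 557.37 s = 9.2895 min ≈ 9.29 min.
Since Δρ > 0 the layer is stably stratified.

9.29 min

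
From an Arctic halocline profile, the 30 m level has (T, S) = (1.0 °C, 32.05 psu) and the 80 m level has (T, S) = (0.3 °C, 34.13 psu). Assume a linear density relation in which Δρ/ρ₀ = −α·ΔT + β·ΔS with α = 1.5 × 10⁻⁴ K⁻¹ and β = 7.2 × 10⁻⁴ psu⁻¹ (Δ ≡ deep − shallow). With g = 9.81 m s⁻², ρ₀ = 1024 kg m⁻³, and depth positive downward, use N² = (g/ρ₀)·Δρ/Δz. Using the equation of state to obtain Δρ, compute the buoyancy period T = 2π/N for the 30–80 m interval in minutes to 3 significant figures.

5.91 min

ΔT = -0.7 K, ΔS = +2.08 psu (deep − shallow).
Δρ/ρ₀ = −αΔT + βΔS = 1.05 × 10⁻⁴ + 1.4976 × 10⁻³ = 1.6026 × 10⁻³, so Δρ ≈ 1.641 kg m⁻³.
N² = (g/ρ₀)·Δρ/Δz = g·(Δρ/ρ₀)/Δz = 9.81 × 1.6026 × 10⁻³ / 50 = 3.1443 × 10⁻⁴ s⁻².
N = √(3.1443 × 10⁻⁴) = 0.017732 rad s⁻¹ → T = 2π/N = 354.34 s = 5.9057 min ≈ 5.91 min.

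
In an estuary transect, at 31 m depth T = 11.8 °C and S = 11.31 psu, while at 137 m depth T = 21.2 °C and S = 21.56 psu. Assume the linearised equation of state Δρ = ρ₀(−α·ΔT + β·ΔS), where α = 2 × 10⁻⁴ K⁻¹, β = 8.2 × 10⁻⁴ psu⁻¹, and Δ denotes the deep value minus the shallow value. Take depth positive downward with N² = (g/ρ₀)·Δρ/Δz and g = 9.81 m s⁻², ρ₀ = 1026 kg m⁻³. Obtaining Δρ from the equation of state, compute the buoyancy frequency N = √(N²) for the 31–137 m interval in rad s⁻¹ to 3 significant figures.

0.0246 rad s⁻¹

ΔT = +9.4 K, ΔS = +10.25 psu (deep − shallow).
Δρ/ρ₀ = −αΔT + βΔS = -1.88 × 10⁻³ + 8.405 × 10⁻³ = 6.525 × 10⁻³, so Δρ ≈ 6.695 kg m⁻³.
N² = (g/ρ₀)·Δρ/Δz = g·(Δρ/ρ₀)/Δz = 9.81 × 6.525 × 10⁻³ / 106 = 6.0387 × 10⁻⁴ s⁻².
N = √(6.0387 × 10⁻⁴) = 0.024574 rad s⁻¹ ≈ 0.0246 rad s⁻¹.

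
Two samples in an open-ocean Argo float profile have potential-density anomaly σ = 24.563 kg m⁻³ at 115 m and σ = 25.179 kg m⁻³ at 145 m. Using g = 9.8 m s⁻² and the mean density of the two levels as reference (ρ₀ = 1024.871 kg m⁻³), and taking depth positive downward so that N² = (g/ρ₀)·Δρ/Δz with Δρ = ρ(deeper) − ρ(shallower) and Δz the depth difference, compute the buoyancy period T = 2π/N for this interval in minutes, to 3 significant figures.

7.47 min

Δρ = 1025.179 − 1024.563 = 0.616 kg m⁻³ over Δz = 145 − 115 = 30 m.
N² = (9.8/1024.871) × (0.616/30) = 1.9634 × 10⁻⁴ s⁻².
N = √(1.9634 × 10⁻⁴) = 0.014012 rad s⁻¹, so T = 2π/N = 448.41 s = 7.4735 min ≈ 7.47 min.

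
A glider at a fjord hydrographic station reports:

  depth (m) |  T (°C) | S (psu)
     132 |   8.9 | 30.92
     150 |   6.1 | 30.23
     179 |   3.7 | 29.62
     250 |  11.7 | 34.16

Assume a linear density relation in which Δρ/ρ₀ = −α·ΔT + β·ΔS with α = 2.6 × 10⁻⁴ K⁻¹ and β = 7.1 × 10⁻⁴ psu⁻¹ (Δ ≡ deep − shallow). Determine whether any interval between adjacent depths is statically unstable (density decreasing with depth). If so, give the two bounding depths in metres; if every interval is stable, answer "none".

none

Evaluate Δρ/ρ₀ = −αΔT + βΔS across each adjacent pair:
  132–150 m: −αΔT+βΔS = −(2.6 × 10⁻⁴)(-2.8)+(7.1 × 10⁻⁴)(-0.69) = 2.4 × 10⁻⁴ → stable
  150–179 m: −αΔT+βΔS = −(2.6 × 10⁻⁴)(-2.4)+(7.1 × 10⁻⁴)(-0.61) = 1.9 × 10⁻⁴ → stable
  179–250 m: −αΔT+βΔS = −(2.6 × 10⁻⁴)(+8.0)+(7.1 × 10⁻⁴)(+4.54) = 1.1 × 10⁻³ → stable
Every interval has Δρ > 0: the column is stably stratified throughout.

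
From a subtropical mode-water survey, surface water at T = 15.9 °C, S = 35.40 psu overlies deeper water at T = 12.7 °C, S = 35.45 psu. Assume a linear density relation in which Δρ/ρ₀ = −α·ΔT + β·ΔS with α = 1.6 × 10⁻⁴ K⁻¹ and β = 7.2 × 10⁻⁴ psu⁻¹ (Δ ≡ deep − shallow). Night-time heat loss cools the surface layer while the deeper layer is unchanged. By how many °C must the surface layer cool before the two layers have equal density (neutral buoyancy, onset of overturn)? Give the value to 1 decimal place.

Neutral buoyancy requires Δρ = 0, i.e. −α(T_deep − T_surf′) + β(S_deep − S_surf) = 0.
T_surf′ = T_deep − (β/α)·ΔS = 12.7 − (7.2 × 10⁻⁴/1.6 × 10⁻⁴)·(+0.05) = 12.475 °C.
Cooling required: 15.9 − (12.475) = 3.425 °C.

3.4 °C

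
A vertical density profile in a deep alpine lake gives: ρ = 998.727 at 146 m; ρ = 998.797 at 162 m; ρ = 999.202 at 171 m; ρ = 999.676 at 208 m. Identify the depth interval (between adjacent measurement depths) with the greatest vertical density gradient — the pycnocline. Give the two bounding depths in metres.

Compute the density gradient over each adjacent pair:
  146–162 m: Δρ/Δz = 0.070/16 = 4.4 × 10⁻³ kg m⁻⁴
  162–171 m: Δρ/Δz = 0.405/9 = 0.045 kg m⁻⁴
  171–208 m: Δρ/Δz = 0.474/37 = 0.013 kg m⁻⁴
The largest gradient is in the 162–171 m interval — the pycnocline.

162–171 m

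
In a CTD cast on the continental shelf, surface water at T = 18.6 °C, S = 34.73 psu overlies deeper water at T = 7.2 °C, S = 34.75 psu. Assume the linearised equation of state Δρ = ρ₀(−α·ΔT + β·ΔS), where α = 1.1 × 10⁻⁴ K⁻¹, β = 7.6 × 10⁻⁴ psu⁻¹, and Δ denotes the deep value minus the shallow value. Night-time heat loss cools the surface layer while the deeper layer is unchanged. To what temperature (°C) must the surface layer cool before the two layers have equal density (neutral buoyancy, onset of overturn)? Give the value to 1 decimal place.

Neutral buoyancy requires Δρ = 0, i.e. −α(T_deep − T_surf′) + β(S_deep − S_surf) = 0.
T_surf′ = T_deep − (β/α)·ΔS = 7.2 − (7.6 × 10⁻⁴/1.1 × 10⁻⁴)·(+0.02) = 7.062 °C.
Cooling required: 18.6 − (7.062) = 11.538 °C.

7.1 °C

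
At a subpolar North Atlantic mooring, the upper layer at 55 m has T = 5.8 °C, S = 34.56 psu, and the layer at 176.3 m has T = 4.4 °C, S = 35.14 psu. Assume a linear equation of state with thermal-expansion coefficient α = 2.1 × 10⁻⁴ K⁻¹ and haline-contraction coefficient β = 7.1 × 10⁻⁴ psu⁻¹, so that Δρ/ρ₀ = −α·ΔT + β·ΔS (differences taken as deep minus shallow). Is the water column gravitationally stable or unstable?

stable

ΔT = 4.4 − 5.8 = -1.4 K and ΔS = 35.14 − 34.56 = +0.58 psu (deep − shallow).
−αΔT = 2.94 × 10⁻⁴; βΔS = 4.118 × 10⁻⁴; sum Δρ/ρ₀ = 7.058 × 10⁻⁴.
Δρ/ρ₀ > 0, so Δρ > 0: deeper water is denser → statically stable.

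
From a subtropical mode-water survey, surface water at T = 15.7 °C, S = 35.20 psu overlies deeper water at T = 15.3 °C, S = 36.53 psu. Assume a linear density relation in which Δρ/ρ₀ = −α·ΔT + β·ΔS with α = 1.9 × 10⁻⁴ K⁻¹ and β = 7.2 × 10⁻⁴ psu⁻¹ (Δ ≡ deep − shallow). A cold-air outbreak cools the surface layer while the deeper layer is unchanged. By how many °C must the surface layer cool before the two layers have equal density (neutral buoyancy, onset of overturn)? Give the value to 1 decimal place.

5.4 °C

Neutral buoyancy requires Δρ = 0, i.e. −α(T_deep − T_surf′) + β(S_deep − S_surf) = 0.
T_surf′ = T_deep − (β/α)·ΔS = 15.3 − (7.2 × 10⁻⁴/1.9 × 10⁻⁴)·(+1.33) = 10.260 °C.
Cooling required: 15.7 − (10.260) = 5.440 °C.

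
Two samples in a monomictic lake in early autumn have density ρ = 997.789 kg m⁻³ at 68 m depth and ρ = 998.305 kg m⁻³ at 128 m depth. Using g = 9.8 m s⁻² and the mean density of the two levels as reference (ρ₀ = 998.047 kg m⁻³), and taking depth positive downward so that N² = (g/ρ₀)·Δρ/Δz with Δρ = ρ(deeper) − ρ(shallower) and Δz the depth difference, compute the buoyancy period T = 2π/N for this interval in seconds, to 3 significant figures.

684 s

Δρ = 998.305 − 997.789 = 0.516 kg m⁻³ over Δz = 128 − 68 = 60 m.
N² = (9.8/998.047) × (0.516/60) = 8.4445 × 10⁻⁵ s⁻².
N = √(8.4445 × 10⁻⁵) = 9.1894 × 10⁻³ rad s⁻¹, so T = 2π/N = 683.74 s ≈ 684 s.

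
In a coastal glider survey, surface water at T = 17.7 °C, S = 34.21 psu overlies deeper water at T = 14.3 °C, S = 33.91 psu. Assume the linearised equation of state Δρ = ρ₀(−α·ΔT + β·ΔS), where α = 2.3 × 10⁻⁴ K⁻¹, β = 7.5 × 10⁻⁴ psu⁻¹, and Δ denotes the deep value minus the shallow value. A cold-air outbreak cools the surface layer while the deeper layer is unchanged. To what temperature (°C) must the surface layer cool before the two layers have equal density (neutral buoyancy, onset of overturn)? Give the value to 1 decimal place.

15.3 °C

Neutral buoyancy requires Δρ = 0, i.e. −α(T_deep − T_surf′) + β(S_deep − S_surf) = 0.
T_surf′ = T_deep − (β/α)·ΔS = 14.3 − (7.5 × 10⁻⁴/2.3 × 10⁻⁴)·(-0.30) = 15.278 °C.
Cooling required: 17.7 − (15.278) = 2.422 °C.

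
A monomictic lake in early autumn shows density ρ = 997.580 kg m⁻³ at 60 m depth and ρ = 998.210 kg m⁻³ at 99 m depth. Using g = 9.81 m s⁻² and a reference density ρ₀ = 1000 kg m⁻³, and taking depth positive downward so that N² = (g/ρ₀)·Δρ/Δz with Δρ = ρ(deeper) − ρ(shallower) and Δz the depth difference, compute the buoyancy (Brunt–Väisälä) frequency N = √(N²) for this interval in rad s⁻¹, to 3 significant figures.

0.0126 rad s⁻¹

Δρ = 998.210 − 997.580 = 0.630 kg m⁻³ over Δz = 99 − 60 = 39 m.
N² = (9.81/1000) × (0.630/39) = 1.5847 × 10⁻⁴ s⁻².
N = √(1.5847 × 10⁻⁴) = 0.012588 rad s⁻¹ ≈ 0.0126 rad s⁻¹.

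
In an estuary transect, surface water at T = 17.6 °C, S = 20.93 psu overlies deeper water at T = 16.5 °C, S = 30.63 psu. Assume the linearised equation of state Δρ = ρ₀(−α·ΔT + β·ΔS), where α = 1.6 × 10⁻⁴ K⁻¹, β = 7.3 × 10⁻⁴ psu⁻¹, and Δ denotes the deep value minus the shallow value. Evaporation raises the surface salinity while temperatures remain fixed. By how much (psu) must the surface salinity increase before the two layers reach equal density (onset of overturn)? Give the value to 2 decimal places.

Neutral buoyancy requires −α(T_deep − T_surf) + β(S_deep − S_surf′) = 0.
S_surf′ = S_deep − (α/β)·ΔT = 30.63 − (1.6 × 10⁻⁴/7.3 × 10⁻⁴)·(-1.1) = 30.8711 psu.
Increase required: 30.8711 − 20.93 = 9.9411 psu.

9.94 psu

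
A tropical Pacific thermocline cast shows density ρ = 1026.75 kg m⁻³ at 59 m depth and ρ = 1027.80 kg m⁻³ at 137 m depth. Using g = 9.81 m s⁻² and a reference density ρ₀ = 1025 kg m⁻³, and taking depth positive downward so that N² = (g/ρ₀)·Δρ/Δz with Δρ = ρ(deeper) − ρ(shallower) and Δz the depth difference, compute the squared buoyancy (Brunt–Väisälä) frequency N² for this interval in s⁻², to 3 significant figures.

Δρ = 1027.80 − 1026.75 = 1.05 kg m⁻³ over Δz = 137 − 59 = 78 m.
N² = (9.81/1025) × (1.05/78) = 1.2884 × 10⁻⁴ s⁻² ≈ 1.29 × 10⁻⁴ s⁻².

1.29 × 10⁻⁴ s⁻²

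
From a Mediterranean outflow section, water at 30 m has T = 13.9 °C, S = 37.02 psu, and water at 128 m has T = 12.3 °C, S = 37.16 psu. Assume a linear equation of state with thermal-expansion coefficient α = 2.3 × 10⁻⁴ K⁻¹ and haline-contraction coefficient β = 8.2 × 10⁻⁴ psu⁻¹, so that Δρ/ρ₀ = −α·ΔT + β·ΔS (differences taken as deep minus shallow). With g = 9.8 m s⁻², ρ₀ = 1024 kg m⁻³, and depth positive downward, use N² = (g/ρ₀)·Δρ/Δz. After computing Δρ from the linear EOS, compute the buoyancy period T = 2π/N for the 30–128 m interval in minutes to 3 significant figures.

ΔT = -1.6 K, ΔS = +0.14 psu (deep − shallow).
Δρ/ρ₀ = −αΔT + βΔS = 3.68 × 10⁻⁴ + 1.148 × 10⁻⁴ = 4.828 × 10⁻⁴, so Δρ ≈ 0.4944 kg m⁻³.
N² = (g/ρ₀)·Δρ/Δz = g·(Δρ/ρ₀)/Δz = 9.8 × 4.828 × 10⁻⁴ / 98 = 4.8280 × 10⁻⁵ s⁻².
N = √(4.8280 × 10⁻⁵) = 6.9484 × 10⁻³ rad s⁻¹ → T = 2π/N = 904.26 s = 15.071 min ≈ 15.1 min.

15.1 min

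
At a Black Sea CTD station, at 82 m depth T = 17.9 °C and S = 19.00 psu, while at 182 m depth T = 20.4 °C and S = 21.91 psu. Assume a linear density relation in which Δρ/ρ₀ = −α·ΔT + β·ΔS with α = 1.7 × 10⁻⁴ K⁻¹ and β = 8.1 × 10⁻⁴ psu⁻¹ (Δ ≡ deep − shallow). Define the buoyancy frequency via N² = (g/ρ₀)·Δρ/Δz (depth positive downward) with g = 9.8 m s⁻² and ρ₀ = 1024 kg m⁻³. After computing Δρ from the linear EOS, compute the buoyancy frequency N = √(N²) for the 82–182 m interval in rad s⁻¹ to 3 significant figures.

0.0138 rad s⁻¹

ΔT = +2.5 K, ΔS = +2.91 psu (deep − shallow).
Δρ/ρ₀ = −αΔT + βΔS = -4.25 × 10⁻⁴ + 2.3571 × 10⁻³ = 1.9321 × 10⁻³, so Δρ ≈ 1.978 kg m⁻³.
N² = (g/ρ₀)·Δρ/Δz = g·(Δρ/ρ₀)/Δz = 9.8 × 1.9321 × 10⁻³ / 100 = 1.8935 × 10⁻⁴ s⁻².
N = √(1.8935 × 10⁻⁴) = 0.013760 rad s⁻¹ ≈ 0.0138 rad s⁻¹.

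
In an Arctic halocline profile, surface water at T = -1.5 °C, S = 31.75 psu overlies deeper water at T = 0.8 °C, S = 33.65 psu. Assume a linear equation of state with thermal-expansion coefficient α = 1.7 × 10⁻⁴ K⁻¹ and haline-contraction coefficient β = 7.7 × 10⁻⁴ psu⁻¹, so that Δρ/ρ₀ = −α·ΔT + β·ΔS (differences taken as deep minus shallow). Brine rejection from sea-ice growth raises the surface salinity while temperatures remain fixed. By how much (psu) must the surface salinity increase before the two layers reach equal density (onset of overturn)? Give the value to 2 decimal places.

1.39 psu

Neutral buoyancy requires −α(T_deep − T_surf) + β(S_deep − S_surf′) = 0.
S_surf′ = S_deep − (α/β)·ΔT = 33.65 − (1.7 × 10⁻⁴/7.7 × 10⁻⁴)·(+2.3) = 33.1422 psu.
Increase required: 33.1422 − 31.75 = 1.3922 psu.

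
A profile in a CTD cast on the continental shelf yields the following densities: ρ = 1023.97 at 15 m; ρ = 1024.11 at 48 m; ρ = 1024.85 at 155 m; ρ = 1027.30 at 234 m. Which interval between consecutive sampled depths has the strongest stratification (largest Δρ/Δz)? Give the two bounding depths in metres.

155–234 m

Compute the density gradient over each adjacent pair:
  15–48 m: Δρ/Δz = 0.14/33 = 4.2 × 10⁻³ kg m⁻⁴
  48–155 m: Δρ/Δz = 0.74/107 = 6.9 × 10⁻³ kg m⁻⁴
  155–234 m: Δρ/Δz = 2.45/79 = 0.031 kg m⁻⁴
The largest gradient is in the 155–234 m interval — the pycnocline.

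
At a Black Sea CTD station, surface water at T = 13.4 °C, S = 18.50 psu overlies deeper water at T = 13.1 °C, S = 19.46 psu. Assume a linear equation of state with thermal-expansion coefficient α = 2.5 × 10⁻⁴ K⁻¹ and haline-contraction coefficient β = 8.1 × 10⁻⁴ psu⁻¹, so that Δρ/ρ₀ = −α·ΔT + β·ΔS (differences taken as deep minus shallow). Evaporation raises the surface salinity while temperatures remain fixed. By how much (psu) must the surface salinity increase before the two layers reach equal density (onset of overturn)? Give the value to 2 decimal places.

1.05 psu

Neutral buoyancy requires −α(T_deep − T_surf) + β(S_deep − S_surf′) = 0.
S_surf′ = S_deep − (α/β)·ΔT = 19.46 − (2.5 × 10⁻⁴/8.1 × 10⁻⁴)·(-0.3) = 19.5526 psu.
Increase required: 19.5526 − 18.50 = 1.0526 psu.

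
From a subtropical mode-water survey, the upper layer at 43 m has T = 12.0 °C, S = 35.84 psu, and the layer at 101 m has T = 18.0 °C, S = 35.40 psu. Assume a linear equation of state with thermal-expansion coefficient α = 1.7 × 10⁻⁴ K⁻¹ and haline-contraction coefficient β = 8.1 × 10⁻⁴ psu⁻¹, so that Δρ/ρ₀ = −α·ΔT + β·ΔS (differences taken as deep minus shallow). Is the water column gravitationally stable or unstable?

ΔT = 18.0 − 12.0 = +6.0 K and ΔS = 35.40 − 35.84 = -0.44 psu (deep − shallow).
−αΔT = -1.02 × 10⁻³; βΔS = -3.564 × 10⁻⁴; sum Δρ/ρ₀ = -1.3764 × 10⁻³.
Δρ/ρ₀ < 0, so Δρ < 0: deeper water is lighter → statically unstable; the column would overturn.

unstable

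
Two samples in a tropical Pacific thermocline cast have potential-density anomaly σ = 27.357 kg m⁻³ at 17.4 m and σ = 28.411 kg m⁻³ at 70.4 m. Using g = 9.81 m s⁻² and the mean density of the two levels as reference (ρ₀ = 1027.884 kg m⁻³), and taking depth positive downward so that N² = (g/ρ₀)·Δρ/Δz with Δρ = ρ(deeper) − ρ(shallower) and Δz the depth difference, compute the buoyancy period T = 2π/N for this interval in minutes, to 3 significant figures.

7.60 min

Δρ = 1028.411 − 1027.357 = 1.054 kg m⁻³ over Δz = 70.4 − 17.4 = 53 m.
N² = (9.81/1027.884) × (1.054/53) = 1.8980 × 10⁻⁴ s⁻².
N = √(1.8980 × 10⁻⁴) = 0.013777 rad s⁻¹, so T = 2π/N = 456.06 s = 7.6010 min ≈ 7.60 min.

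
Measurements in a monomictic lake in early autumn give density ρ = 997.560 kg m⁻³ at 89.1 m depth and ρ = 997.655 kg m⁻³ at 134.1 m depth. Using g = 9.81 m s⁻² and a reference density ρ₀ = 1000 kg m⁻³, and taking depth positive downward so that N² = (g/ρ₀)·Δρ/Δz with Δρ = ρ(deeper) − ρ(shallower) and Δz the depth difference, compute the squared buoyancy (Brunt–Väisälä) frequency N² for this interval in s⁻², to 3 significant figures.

2.07 × 10⁻⁵ s⁻²

Δρ = 997.655 − 997.560 = 0.095 kg m⁻³ over Δz = 134.1 − 89.1 = 45 m.
N² = (9.81/1000) × (0.095/45) = 2.0710 × 10⁻⁵ s⁻² ≈ 2.07 × 10⁻⁵ s⁻².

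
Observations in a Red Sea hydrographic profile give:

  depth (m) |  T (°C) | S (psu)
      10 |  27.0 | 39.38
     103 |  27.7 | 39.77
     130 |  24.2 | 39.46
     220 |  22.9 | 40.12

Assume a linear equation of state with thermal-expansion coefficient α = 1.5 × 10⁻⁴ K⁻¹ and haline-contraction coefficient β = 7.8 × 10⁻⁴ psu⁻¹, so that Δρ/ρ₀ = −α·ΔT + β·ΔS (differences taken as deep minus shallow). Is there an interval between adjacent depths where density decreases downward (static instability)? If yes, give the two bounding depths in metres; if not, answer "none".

none

Evaluate Δρ/ρ₀ = −αΔT + βΔS across each adjacent pair:
  10–103 m: −αΔT+βΔS = −(1.5 × 10⁻⁴)(+0.7)+(7.8 × 10⁻⁴)(+0.39) = 2.0 × 10⁻⁴ → stable
  103–130 m: −αΔT+βΔS = −(1.5 × 10⁻⁴)(-3.5)+(7.8 × 10⁻⁴)(-0.31) = 2.8 × 10⁻⁴ → stable
  130–220 m: −αΔT+βΔS = −(1.5 × 10⁻⁴)(-1.3)+(7.8 × 10⁻⁴)(+0.66) = 7.1 × 10⁻⁴ → stable
Every interval has Δρ > 0: the column is stably stratified throughout.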